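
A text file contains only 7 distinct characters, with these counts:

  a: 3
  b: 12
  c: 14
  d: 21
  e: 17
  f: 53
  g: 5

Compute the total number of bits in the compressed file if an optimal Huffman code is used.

297

Merge the two smallest weights repeatedly:
a(3) + g(5) → 8
8 + b(12) → 20
c(14) + e(17) → 31
20 + d(21) → 41
31 + 41 → 72
f(53) + 72 → 125
Each symbol's bit-cost is frequency × depth; summing gives 297 bits (equivalently 8 + 20 + 31 + 41 + 72 + 125).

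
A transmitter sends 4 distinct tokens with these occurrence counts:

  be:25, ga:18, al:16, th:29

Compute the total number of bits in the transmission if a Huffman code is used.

176

Build the Huffman tree bottom-up:
combine al(16), ga(18) → 34
combine be(25), th(29) → 54
combine 34, 54 → 88
Each symbol's bit-cost is frequency × depth; summing gives 176 bits (equivalently 34 + 54 + 88).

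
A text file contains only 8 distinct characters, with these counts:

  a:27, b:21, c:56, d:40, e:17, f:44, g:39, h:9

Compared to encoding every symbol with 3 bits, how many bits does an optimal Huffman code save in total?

Fixed-length: 3 bits × 253 symbols = 759 bits.
Huffman merges:
merge h(9) and e(17): 26
merge b(21) and 26: 47
merge a(27) and g(39): 66
merge d(40) and f(44): 84
merge 47 and c(56): 103
merge 66 and 84: 150
merge 103 and 150: 253
Huffman total = 26 + 47 + 66 + 84 + 103 + 150 + 253 = 729 bits.
Saving = 759 − 729 = 30 bits.

30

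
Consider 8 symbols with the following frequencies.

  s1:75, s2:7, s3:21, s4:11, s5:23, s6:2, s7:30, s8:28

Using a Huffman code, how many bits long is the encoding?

511

Greedily combine the two least-frequent nodes:
merge s6(2) and s2(7): 9
merge 9 and s4(11): 20
merge 20 and s3(21): 41
merge s5(23) and s8(28): 51
merge s7(30) and 41: 71
merge 51 and 71: 122
merge s1(75) and 122: 197
Each symbol's bit-cost is frequency × depth; summing gives 511 bits (equivalently 9 + 20 + 41 + 51 + 71 + 122 + 197).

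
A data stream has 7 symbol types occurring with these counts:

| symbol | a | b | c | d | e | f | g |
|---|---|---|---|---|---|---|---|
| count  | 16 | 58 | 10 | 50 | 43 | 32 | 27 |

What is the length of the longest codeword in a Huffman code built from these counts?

Merge the two lowest-weight nodes at each step:
c(10) + a(16) → 26
26 + g(27) → 53
f(32) + e(43) → 75
d(50) + 53 → 103
b(58) + 75 → 133
103 + 133 → 236
The rarest symbols sit at the bottom; the longest codeword is 4 bits.

4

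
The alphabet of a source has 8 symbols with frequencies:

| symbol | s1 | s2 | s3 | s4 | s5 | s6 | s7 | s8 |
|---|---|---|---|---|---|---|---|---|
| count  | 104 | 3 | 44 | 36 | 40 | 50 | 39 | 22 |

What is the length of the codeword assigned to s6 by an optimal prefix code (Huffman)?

Huffman merges, smallest pair first:
merge s2(3) and s8(22): 25
merge 25 and s4(36): 61
merge s7(39) and s5(40): 79
merge s3(44) and s6(50): 94
merge 61 and 79: 140
merge 94 and s1(104): 198
merge 140 and 198: 338
s6's leaf is at depth 3, giving a 3-bit codeword.

3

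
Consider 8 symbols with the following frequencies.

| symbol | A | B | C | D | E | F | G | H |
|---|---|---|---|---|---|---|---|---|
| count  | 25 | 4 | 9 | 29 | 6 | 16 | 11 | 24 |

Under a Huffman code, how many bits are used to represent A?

2

Build the tree from the bottom:
combine B(4), E(6) → 10
combine C(9), 10 → 19
combine G(11), F(16) → 27
combine 19, H(24) → 43
combine A(25), 27 → 52
combine D(29), 43 → 72
combine 52, 72 → 124
The subtree containing A is merged 2 times, so code length = 2.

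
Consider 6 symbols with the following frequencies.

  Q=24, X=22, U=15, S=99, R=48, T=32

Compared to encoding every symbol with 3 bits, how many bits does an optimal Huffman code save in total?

161

Fixed-length: 3 bits × 240 symbols = 720 bits.
Huffman merges:
combine U(15), X(22) → 37
combine Q(24), T(32) → 56
combine 37, R(48) → 85
combine 56, 85 → 141
combine S(99), 141 → 240
Huffman total = 37 + 56 + 85 + 141 + 240 = 559 bits.
Saving = 720 − 559 = 161 bits.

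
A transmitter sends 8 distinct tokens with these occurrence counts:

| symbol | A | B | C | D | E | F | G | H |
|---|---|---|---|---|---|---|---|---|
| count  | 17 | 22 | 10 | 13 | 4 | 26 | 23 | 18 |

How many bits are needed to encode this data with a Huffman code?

Build the Huffman tree bottom-up:
merge E(4) and C(10): 14
merge D(13) and 14: 27
merge A(17) and H(18): 35
merge B(22) and G(23): 45
merge F(26) and 27: 53
merge 35 and 45: 80
merge 53 and 80: 133
The encoded length is the sum of every internal node's weight: 14 + 27 + 35 + 45 + 53 + 80 + 133 = 387 bits.

387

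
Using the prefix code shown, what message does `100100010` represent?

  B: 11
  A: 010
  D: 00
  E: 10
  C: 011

EADE

Read left to right; each codeword is recognised as soon as it completes (prefix code):
  10→E | 010→A | 00→D | 10→E
Decoded message: EADE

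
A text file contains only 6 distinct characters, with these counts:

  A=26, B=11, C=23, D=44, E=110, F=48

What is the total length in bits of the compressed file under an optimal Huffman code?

600

Greedily combine the two least-frequent nodes:
combine B(11), C(23) → 34
combine A(26), 34 → 60
combine D(44), F(48) → 92
combine 60, 92 → 152
combine E(110), 152 → 262
Total encoded bits = sum of merged weights = 34 + 60 + 92 + 152 + 262 = 600.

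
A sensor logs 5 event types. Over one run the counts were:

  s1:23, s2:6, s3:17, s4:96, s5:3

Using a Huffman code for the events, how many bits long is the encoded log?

Merge the two smallest weights repeatedly:
combine s5(3), s2(6) → 9
combine 9, s3(17) → 26
combine s1(23), 26 → 49
combine 49, s4(96) → 145
The encoded length is the sum of every internal node's weight: 9 + 26 + 49 + 145 = 229 bits.

229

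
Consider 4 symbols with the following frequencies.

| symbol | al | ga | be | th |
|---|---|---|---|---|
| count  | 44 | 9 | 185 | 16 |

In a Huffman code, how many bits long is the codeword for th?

3

Build the tree from the bottom:
merge ga(9) and th(16): 25
merge 25 and al(44): 69
merge 69 and be(185): 254
th sits 3 levels below the root, so its codeword is 3 bits.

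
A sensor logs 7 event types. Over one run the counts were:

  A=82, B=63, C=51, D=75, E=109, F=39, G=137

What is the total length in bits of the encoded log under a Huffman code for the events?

1512

Build the Huffman tree bottom-up:
F(39) + C(51) → 90
B(63) + D(75) → 138
A(82) + 90 → 172
E(109) + G(137) → 246
138 + 172 → 310
246 + 310 → 556
Total encoded bits = sum of merged weights = 90 + 138 + 172 + 246 + 310 + 556 = 1512.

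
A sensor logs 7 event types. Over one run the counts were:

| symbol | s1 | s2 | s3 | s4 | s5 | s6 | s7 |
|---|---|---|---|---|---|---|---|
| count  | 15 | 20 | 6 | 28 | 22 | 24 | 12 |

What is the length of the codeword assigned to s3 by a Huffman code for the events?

4

Repeatedly merge the two smallest:
s3(6) + s7(12) → 18
s1(15) + 18 → 33
s2(20) + s5(22) → 42
s6(24) + s4(28) → 52
33 + 42 → 75
52 + 75 → 127
The subtree containing s3 is merged 4 times, so code length = 4.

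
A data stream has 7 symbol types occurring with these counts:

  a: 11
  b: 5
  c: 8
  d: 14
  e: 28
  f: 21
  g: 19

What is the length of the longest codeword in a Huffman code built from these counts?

4

Merge the two lowest-weight nodes at each step:
combine b(5), c(8) → 13
combine a(11), 13 → 24
combine d(14), g(19) → 33
combine f(21), 24 → 45
combine e(28), 33 → 61
combine 45, 61 → 106
The first pair merged (b, c) ends up deepest, at depth 4.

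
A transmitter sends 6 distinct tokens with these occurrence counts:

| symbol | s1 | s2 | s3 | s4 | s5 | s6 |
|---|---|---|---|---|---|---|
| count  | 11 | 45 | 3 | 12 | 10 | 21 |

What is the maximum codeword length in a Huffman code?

4

Merge the two lowest-weight nodes at each step:
combine s3(3), s5(10) → 13
combine s1(11), s4(12) → 23
combine 13, s6(21) → 34
combine 23, 34 → 57
combine s2(45), 57 → 102
Maximum depth reached is 4.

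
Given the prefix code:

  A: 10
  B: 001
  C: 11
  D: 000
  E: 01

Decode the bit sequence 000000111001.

Read left to right; each codeword is recognised as soon as it completes (prefix code):
  000→D | 000→D | 11→C | 10→A | 01→E
Decoded message: DDCAE

DDCAE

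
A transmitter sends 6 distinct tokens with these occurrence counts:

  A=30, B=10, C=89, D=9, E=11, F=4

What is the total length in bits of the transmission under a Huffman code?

285

Build the Huffman tree bottom-up:
merge F(4) and D(9): 13
merge B(10) and E(11): 21
merge 13 and 21: 34
merge A(30) and 34: 64
merge 64 and C(89): 153
Total encoded bits = sum of merged weights = 13 + 21 + 34 + 64 + 153 = 285.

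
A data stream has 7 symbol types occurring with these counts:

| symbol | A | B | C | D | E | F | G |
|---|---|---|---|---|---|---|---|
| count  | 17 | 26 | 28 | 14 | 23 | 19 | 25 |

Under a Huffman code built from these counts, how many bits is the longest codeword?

Merge the two lowest-weight nodes at each step:
merge D(14) and A(17): 31
merge F(19) and E(23): 42
merge G(25) and B(26): 51
merge C(28) and 31: 59
merge 42 and 51: 93
merge 59 and 93: 152
The rarest symbols sit at the bottom; the longest codeword is 3 bits.

3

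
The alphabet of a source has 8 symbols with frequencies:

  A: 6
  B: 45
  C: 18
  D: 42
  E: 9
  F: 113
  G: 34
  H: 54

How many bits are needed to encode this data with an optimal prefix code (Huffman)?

Build the Huffman tree bottom-up:
combine A(6), E(9) → 15
combine 15, C(18) → 33
combine 33, G(34) → 67
combine D(42), B(45) → 87
combine H(54), 67 → 121
combine 87, F(113) → 200
combine 121, 200 → 321
The encoded length is the sum of every internal node's weight: 15 + 33 + 67 + 87 + 121 + 200 + 321 = 844 bits.

844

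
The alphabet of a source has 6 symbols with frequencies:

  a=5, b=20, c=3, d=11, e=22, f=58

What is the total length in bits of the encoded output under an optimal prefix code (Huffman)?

Build the Huffman tree bottom-up:
combine c(3), a(5) → 8
combine 8, d(11) → 19
combine 19, b(20) → 39
combine e(22), 39 → 61
combine f(58), 61 → 119
Total encoded bits = sum of merged weights = 8 + 19 + 39 + 61 + 119 = 246.

246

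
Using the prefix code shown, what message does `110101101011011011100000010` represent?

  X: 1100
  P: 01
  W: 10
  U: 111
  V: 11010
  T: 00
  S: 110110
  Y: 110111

Read left to right; each codeword is recognised as soon as it completes (prefix code):
  11010→V | 11010→V | 110110→S | 111→U | 00→T | 00→T | 00→T | 10→W
Decoded message: VVSUTTTW

VVSUTTTW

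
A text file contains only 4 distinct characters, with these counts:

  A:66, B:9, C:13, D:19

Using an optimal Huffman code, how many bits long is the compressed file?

170

Greedily combine the two least-frequent nodes:
combine B(9), C(13) → 22
combine D(19), 22 → 41
combine 41, A(66) → 107
The encoded length is the sum of every internal node's weight: 22 + 41 + 107 = 170 bits.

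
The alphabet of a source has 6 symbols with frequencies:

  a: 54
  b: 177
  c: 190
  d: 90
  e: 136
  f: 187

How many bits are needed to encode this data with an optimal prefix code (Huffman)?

2092

Build the Huffman tree bottom-up:
combine a(54), d(90) → 144
combine e(136), 144 → 280
combine b(177), f(187) → 364
combine c(190), 280 → 470
combine 364, 470 → 834
The encoded length is the sum of every internal node's weight: 144 + 280 + 364 + 470 + 834 = 2092 bits.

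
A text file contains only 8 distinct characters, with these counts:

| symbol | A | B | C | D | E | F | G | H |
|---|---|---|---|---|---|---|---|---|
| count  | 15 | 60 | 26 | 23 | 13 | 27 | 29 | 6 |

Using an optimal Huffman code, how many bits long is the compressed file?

Greedily combine the two least-frequent nodes:
H(6) + E(13) → 19
A(15) + 19 → 34
D(23) + C(26) → 49
F(27) + G(29) → 56
34 + 49 → 83
56 + B(60) → 116
83 + 116 → 199
Each symbol's bit-cost is frequency × depth; summing gives 556 bits (equivalently 19 + 34 + 49 + 56 + 83 + 116 + 199).

556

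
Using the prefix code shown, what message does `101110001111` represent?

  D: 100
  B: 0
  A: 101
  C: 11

Read left to right; each codeword is recognised as soon as it completes (prefix code):
  101→A | 11→C | 0→B | 0→B | 0→B | 11→C | 11→C
Decoded message: ACBBBCC

ACBBBCC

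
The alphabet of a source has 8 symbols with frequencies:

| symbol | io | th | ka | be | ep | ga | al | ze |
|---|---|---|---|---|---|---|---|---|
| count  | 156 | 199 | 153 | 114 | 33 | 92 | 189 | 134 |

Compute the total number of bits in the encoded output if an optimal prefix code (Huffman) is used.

Build the Huffman tree bottom-up:
ep(33) + ga(92) → 125
be(114) + 125 → 239
ze(134) + ka(153) → 287
io(156) + al(189) → 345
th(199) + 239 → 438
287 + 345 → 632
438 + 632 → 1070
Total encoded bits = sum of merged weights = 125 + 239 + 287 + 345 + 438 + 632 + 1070 = 3136.

3136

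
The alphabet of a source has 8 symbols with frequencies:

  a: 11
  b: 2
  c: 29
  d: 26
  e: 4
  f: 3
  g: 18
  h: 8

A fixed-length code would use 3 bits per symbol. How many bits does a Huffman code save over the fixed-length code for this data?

42

Fixed-length: 3 bits × 101 symbols = 303 bits.
Huffman merges:
merge b(2) and f(3): 5
merge e(4) and 5: 9
merge h(8) and 9: 17
merge a(11) and 17: 28
merge g(18) and d(26): 44
merge 28 and c(29): 57
merge 44 and 57: 101
Huffman total = 5 + 9 + 17 + 28 + 44 + 57 + 101 = 261 bits.
Saving = 303 − 261 = 42 bits.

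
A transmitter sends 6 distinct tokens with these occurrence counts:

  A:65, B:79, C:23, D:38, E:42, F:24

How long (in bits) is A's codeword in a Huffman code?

2

Repeatedly merge the two smallest:
merge C(23) and F(24): 47
merge D(38) and E(42): 80
merge 47 and A(65): 112
merge B(79) and 80: 159
merge 112 and 159: 271
A's leaf is at depth 2, giving a 2-bit codeword.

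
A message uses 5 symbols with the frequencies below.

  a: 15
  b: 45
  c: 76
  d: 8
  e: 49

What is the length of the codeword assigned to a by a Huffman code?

Huffman merges, smallest pair first:
merge d(8) and a(15): 23
merge 23 and b(45): 68
merge e(49) and 68: 117
merge c(76) and 117: 193
The subtree containing a is merged 4 times, so code length = 4.

4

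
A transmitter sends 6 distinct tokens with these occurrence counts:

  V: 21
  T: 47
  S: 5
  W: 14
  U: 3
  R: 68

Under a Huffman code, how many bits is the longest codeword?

5

Merge the two lowest-weight nodes at each step:
U(3) + S(5) → 8
8 + W(14) → 22
V(21) + 22 → 43
43 + T(47) → 90
R(68) + 90 → 158
Maximum depth reached is 5.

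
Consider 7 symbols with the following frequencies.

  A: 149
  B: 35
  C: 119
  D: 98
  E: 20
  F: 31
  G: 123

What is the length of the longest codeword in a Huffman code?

Merge the two lowest-weight nodes at each step:
combine E(20), F(31) → 51
combine B(35), 51 → 86
combine 86, D(98) → 184
combine C(119), G(123) → 242
combine A(149), 184 → 333
combine 242, 333 → 575
Maximum depth reached is 5.

5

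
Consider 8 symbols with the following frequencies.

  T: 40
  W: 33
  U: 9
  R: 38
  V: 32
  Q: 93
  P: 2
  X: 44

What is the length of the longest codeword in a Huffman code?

Merge the two lowest-weight nodes at each step:
merge P(2) and U(9): 11
merge 11 and V(32): 43
merge W(33) and R(38): 71
merge T(40) and 43: 83
merge X(44) and 71: 115
merge 83 and Q(93): 176
merge 115 and 176: 291
Maximum depth reached is 5.

5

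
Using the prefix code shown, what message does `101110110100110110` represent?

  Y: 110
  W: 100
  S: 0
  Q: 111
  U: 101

UYYWYY

Read left to right; each codeword is recognised as soon as it completes (prefix code):
  101→U | 110→Y | 110→Y | 100→W | 110→Y | 110→Y
Decoded message: UYYWYY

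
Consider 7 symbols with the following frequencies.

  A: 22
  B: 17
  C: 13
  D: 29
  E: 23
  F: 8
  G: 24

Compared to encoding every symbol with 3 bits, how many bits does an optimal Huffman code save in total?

32

Fixed-length: 3 bits × 136 symbols = 408 bits.
Huffman merges:
F(8) + C(13) → 21
B(17) + 21 → 38
A(22) + E(23) → 45
G(24) + D(29) → 53
38 + 45 → 83
53 + 83 → 136
Huffman total = 21 + 38 + 45 + 53 + 83 + 136 = 376 bits.
Saving = 408 − 376 = 32 bits.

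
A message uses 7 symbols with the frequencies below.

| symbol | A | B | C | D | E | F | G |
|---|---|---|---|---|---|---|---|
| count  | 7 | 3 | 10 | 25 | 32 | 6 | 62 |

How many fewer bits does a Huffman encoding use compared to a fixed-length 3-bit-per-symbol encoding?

105

Fixed-length: 3 bits × 145 symbols = 435 bits.
Huffman merges:
combine B(3), F(6) → 9
combine A(7), 9 → 16
combine C(10), 16 → 26
combine D(25), 26 → 51
combine E(32), 51 → 83
combine G(62), 83 → 145
Huffman total = 9 + 16 + 26 + 51 + 83 + 145 = 330 bits.
Saving = 435 − 330 = 105 bits.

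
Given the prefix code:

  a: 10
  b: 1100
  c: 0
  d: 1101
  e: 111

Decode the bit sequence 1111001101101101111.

eacdade

Read left to right; each codeword is recognised as soon as it completes (prefix code):
  111→e | 10→a | 0→c | 1101→d | 10→a | 1101→d | 111→e
Decoded message: eacdade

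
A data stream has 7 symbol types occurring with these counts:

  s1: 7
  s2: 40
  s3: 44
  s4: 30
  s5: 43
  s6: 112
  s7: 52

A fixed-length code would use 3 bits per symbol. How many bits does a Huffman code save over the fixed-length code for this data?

127

Fixed-length: 3 bits × 328 symbols = 984 bits.
Huffman merges:
combine s1(7), s4(30) → 37
combine 37, s2(40) → 77
combine s5(43), s3(44) → 87
combine s7(52), 77 → 129
combine 87, s6(112) → 199
combine 129, 199 → 328
Huffman total = 37 + 77 + 87 + 129 + 199 + 328 = 857 bits.
Saving = 984 − 857 = 127 bits.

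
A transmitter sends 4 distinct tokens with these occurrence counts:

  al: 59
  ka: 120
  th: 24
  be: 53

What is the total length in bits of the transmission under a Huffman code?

Greedily combine the two least-frequent nodes:
merge th(24) and be(53): 77
merge al(59) and 77: 136
merge ka(120) and 136: 256
Total encoded bits = sum of merged weights = 77 + 136 + 256 = 469.

469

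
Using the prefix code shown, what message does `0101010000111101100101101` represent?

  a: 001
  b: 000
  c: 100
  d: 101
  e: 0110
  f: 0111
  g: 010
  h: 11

gdbfdcdd

Read left to right; each codeword is recognised as soon as it completes (prefix code):
  010→g | 101→d | 000→b | 0111→f | 101→d | 100→c | 101→d | 101→d
Decoded message: gdbfdcdd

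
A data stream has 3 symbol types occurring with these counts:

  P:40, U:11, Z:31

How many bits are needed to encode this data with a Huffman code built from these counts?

Greedily combine the two least-frequent nodes:
U(11) + Z(31) → 42
P(40) + 42 → 82
Each symbol's bit-cost is frequency × depth; summing gives 124 bits (equivalently 42 + 82).

124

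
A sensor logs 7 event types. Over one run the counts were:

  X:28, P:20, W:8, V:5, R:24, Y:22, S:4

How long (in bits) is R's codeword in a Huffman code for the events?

2

Huffman merges, smallest pair first:
combine S(4), V(5) → 9
combine W(8), 9 → 17
combine 17, P(20) → 37
combine Y(22), R(24) → 46
combine X(28), 37 → 65
combine 46, 65 → 111
The subtree containing R is merged 2 times, so code length = 2.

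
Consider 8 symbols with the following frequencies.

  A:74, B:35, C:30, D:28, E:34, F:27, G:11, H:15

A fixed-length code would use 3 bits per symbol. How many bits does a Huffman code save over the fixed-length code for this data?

Fixed-length: 3 bits × 254 symbols = 762 bits.
Huffman merges:
G(11) + H(15) → 26
26 + F(27) → 53
D(28) + C(30) → 58
E(34) + B(35) → 69
53 + 58 → 111
69 + A(74) → 143
111 + 143 → 254
Huffman total = 26 + 53 + 58 + 69 + 111 + 143 + 254 = 714 bits.
Saving = 762 − 714 = 48 bits.

48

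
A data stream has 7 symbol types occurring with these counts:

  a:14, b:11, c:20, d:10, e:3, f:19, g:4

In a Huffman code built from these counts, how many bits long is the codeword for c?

Build the tree from the bottom:
combine e(3), g(4) → 7
combine 7, d(10) → 17
combine b(11), a(14) → 25
combine 17, f(19) → 36
combine c(20), 25 → 45
combine 36, 45 → 81
c's leaf is at depth 2, giving a 2-bit codeword.

2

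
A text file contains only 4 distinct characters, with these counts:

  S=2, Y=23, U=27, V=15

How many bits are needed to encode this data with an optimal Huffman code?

124

Merge the two smallest weights repeatedly:
combine S(2), V(15) → 17
combine 17, Y(23) → 40
combine U(27), 40 → 67
The encoded length is the sum of every internal node's weight: 17 + 40 + 67 = 124 bits.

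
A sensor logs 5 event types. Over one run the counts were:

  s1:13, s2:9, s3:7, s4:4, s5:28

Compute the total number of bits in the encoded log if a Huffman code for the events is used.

Greedily combine the two least-frequent nodes:
merge s4(4) and s3(7): 11
merge s2(9) and 11: 20
merge s1(13) and 20: 33
merge s5(28) and 33: 61
Total encoded bits = sum of merged weights = 11 + 20 + 33 + 61 = 125.

125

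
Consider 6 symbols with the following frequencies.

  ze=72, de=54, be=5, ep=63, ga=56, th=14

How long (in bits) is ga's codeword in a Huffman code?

Repeatedly merge the two smallest:
merge be(5) and th(14): 19
merge 19 and de(54): 73
merge ga(56) and ep(63): 119
merge ze(72) and 73: 145
merge 119 and 145: 264
The subtree containing ga is merged 2 times, so code length = 2.

2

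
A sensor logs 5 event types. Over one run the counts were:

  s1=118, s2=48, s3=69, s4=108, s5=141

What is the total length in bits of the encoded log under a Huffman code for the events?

1085

Merge the two smallest weights repeatedly:
s2(48) + s3(69) → 117
s4(108) + 117 → 225
s1(118) + s5(141) → 259
225 + 259 → 484
Each symbol's bit-cost is frequency × depth; summing gives 1085 bits (equivalently 117 + 225 + 259 + 484).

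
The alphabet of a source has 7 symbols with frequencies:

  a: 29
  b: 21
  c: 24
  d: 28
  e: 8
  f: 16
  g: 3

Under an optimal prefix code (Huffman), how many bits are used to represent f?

3

Repeatedly merge the two smallest:
merge g(3) and e(8): 11
merge 11 and f(16): 27
merge b(21) and c(24): 45
merge 27 and d(28): 55
merge a(29) and 45: 74
merge 55 and 74: 129
f sits 3 levels below the root, so its codeword is 3 bits.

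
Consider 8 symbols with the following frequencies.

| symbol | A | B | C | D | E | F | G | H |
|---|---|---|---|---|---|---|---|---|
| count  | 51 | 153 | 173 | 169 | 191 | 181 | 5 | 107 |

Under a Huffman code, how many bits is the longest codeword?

5

Merge the two lowest-weight nodes at each step:
combine G(5), A(51) → 56
combine 56, H(107) → 163
combine B(153), 163 → 316
combine D(169), C(173) → 342
combine F(181), E(191) → 372
combine 316, 342 → 658
combine 372, 658 → 1030
The first pair merged (G, A) ends up deepest, at depth 5.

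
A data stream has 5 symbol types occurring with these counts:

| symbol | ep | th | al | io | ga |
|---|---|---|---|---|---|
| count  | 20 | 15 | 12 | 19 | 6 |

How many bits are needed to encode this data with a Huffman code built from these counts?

Build the Huffman tree bottom-up:
merge ga(6) and al(12): 18
merge th(15) and 18: 33
merge io(19) and ep(20): 39
merge 33 and 39: 72
Each symbol's bit-cost is frequency × depth; summing gives 162 bits (equivalently 18 + 33 + 39 + 72).

162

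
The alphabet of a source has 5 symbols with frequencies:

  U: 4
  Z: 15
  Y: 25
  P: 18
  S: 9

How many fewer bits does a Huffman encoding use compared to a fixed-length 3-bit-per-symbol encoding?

Fixed-length: 3 bits × 71 symbols = 213 bits.
Huffman merges:
U(4) + S(9) → 13
13 + Z(15) → 28
P(18) + Y(25) → 43
28 + 43 → 71
Huffman total = 13 + 28 + 43 + 71 = 155 bits.
Saving = 213 − 155 = 58 bits.

58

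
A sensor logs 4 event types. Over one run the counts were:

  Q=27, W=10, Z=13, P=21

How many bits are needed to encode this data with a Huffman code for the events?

138

Greedily combine the two least-frequent nodes:
merge W(10) and Z(13): 23
merge P(21) and 23: 44
merge Q(27) and 44: 71
Each symbol's bit-cost is frequency × depth; summing gives 138 bits (equivalently 23 + 44 + 71).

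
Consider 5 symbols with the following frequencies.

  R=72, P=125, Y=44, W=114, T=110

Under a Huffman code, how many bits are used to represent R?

3

Huffman merges, smallest pair first:
Y(44) + R(72) → 116
T(110) + W(114) → 224
116 + P(125) → 241
224 + 241 → 465
R's leaf is at depth 3, giving a 3-bit codeword.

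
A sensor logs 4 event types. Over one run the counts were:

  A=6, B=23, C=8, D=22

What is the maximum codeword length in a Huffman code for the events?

Merge the two lowest-weight nodes at each step:
merge A(6) and C(8): 14
merge 14 and D(22): 36
merge B(23) and 36: 59
The first pair merged (A, C) ends up deepest, at depth 3.

3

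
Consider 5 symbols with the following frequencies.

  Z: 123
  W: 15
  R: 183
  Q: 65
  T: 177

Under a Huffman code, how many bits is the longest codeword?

Merge the two lowest-weight nodes at each step:
combine W(15), Q(65) → 80
combine 80, Z(123) → 203
combine T(177), R(183) → 360
combine 203, 360 → 563
The first pair merged (W, Q) ends up deepest, at depth 3.

3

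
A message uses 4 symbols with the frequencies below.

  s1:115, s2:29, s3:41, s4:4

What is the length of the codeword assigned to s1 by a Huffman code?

1

Repeatedly merge the two smallest:
s4(4) + s2(29) → 33
33 + s3(41) → 74
74 + s1(115) → 189
s1 sits one level below the root: a 1-bit codeword.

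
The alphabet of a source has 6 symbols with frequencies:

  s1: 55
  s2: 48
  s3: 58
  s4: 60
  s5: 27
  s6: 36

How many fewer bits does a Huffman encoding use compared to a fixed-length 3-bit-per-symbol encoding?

118

Fixed-length: 3 bits × 284 symbols = 852 bits.
Huffman merges:
merge s5(27) and s6(36): 63
merge s2(48) and s1(55): 103
merge s3(58) and s4(60): 118
merge 63 and 103: 166
merge 118 and 166: 284
Huffman total = 63 + 103 + 118 + 166 + 284 = 734 bits.
Saving = 852 − 734 = 118 bits.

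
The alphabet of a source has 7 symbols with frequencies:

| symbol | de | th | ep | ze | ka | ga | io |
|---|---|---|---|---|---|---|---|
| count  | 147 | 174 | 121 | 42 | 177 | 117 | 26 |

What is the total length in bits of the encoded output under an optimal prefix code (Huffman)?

2129

Greedily combine the two least-frequent nodes:
io(26) + ze(42) → 68
68 + ga(117) → 185
ep(121) + de(147) → 268
th(174) + ka(177) → 351
185 + 268 → 453
351 + 453 → 804
Each symbol's bit-cost is frequency × depth; summing gives 2129 bits (equivalently 68 + 185 + 268 + 351 + 453 + 804).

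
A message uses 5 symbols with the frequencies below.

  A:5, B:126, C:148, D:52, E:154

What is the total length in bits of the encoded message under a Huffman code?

Build the Huffman tree bottom-up:
A(5) + D(52) → 57
57 + B(126) → 183
C(148) + E(154) → 302
183 + 302 → 485
Each symbol's bit-cost is frequency × depth; summing gives 1027 bits (equivalently 57 + 183 + 302 + 485).

1027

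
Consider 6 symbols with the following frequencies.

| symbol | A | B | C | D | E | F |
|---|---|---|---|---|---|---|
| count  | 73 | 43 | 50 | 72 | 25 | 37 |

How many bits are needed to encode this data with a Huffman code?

755

Merge the two smallest weights repeatedly:
combine E(25), F(37) → 62
combine B(43), C(50) → 93
combine 62, D(72) → 134
combine A(73), 93 → 166
combine 134, 166 → 300
Each symbol's bit-cost is frequency × depth; summing gives 755 bits (equivalently 62 + 93 + 134 + 166 + 300).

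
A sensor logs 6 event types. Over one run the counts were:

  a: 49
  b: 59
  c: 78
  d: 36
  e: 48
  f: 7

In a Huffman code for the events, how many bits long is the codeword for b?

2

Huffman merges, smallest pair first:
merge f(7) and d(36): 43
merge 43 and e(48): 91
merge a(49) and b(59): 108
merge c(78) and 91: 169
merge 108 and 169: 277
The subtree containing b is merged 2 times, so code length = 2.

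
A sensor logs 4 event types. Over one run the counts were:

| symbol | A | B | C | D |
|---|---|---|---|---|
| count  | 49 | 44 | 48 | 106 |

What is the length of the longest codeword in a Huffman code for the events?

3

Merge the two lowest-weight nodes at each step:
merge B(44) and C(48): 92
merge A(49) and 92: 141
merge D(106) and 141: 247
Maximum depth reached is 3.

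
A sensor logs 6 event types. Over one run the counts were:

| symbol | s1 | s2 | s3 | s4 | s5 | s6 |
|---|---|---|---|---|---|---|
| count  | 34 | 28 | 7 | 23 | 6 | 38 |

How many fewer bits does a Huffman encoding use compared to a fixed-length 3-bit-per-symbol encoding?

87

Fixed-length: 3 bits × 136 symbols = 408 bits.
Huffman merges:
merge s5(6) and s3(7): 13
merge 13 and s4(23): 36
merge s2(28) and s1(34): 62
merge 36 and s6(38): 74
merge 62 and 74: 136
Huffman total = 13 + 36 + 62 + 74 + 136 = 321 bits.
Saving = 408 − 321 = 87 bits.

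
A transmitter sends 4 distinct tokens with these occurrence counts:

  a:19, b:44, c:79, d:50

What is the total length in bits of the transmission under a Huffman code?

368

Greedily combine the two least-frequent nodes:
combine a(19), b(44) → 63
combine d(50), 63 → 113
combine c(79), 113 → 192
Each symbol's bit-cost is frequency × depth; summing gives 368 bits (equivalently 63 + 113 + 192).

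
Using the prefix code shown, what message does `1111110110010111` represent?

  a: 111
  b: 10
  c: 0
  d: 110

Read left to right; each codeword is recognised as soon as it completes (prefix code):
  111→a | 111→a | 0→c | 110→d | 0→c | 10→b | 111→a
Decoded message: aacdcba

aacdcba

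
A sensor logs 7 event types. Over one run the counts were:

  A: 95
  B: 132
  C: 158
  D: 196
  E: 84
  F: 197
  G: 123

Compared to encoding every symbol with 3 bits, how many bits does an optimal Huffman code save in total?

214

Fixed-length: 3 bits × 985 symbols = 2955 bits.
Huffman merges:
E(84) + A(95) → 179
G(123) + B(132) → 255
C(158) + 179 → 337
D(196) + F(197) → 393
255 + 337 → 592
393 + 592 → 985
Huffman total = 179 + 255 + 337 + 393 + 592 + 985 = 2741 bits.
Saving = 2955 − 2741 = 214 bits.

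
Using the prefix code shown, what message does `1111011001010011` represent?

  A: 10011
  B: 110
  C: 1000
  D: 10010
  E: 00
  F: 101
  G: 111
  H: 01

GFDA

Read left to right; each codeword is recognised as soon as it completes (prefix code):
  111→G | 101→F | 10010→D | 10011→A
Decoded message: GFDA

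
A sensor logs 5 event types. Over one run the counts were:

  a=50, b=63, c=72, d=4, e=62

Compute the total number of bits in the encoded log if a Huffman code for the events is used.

556

Build the Huffman tree bottom-up:
combine d(4), a(50) → 54
combine 54, e(62) → 116
combine b(63), c(72) → 135
combine 116, 135 → 251
Total encoded bits = sum of merged weights = 54 + 116 + 135 + 251 = 556.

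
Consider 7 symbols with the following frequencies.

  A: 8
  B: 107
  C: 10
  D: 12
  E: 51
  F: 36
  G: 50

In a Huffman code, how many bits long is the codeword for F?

Huffman merges, smallest pair first:
merge A(8) and C(10): 18
merge D(12) and 18: 30
merge 30 and F(36): 66
merge G(50) and E(51): 101
merge 66 and 101: 167
merge B(107) and 167: 274
The subtree containing F is merged 3 times, so code length = 3.

3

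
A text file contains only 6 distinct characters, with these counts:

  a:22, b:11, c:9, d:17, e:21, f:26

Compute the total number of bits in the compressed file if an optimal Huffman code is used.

Greedily combine the two least-frequent nodes:
combine c(9), b(11) → 20
combine d(17), 20 → 37
combine e(21), a(22) → 43
combine f(26), 37 → 63
combine 43, 63 → 106
Total encoded bits = sum of merged weights = 20 + 37 + 43 + 63 + 106 = 269.

269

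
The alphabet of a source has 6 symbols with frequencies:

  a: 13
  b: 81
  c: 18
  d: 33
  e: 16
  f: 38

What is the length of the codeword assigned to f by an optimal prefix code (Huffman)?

Repeatedly merge the two smallest:
a(13) + e(16) → 29
c(18) + 29 → 47
d(33) + f(38) → 71
47 + 71 → 118
b(81) + 118 → 199
The subtree containing f is merged 3 times, so code length = 3.

3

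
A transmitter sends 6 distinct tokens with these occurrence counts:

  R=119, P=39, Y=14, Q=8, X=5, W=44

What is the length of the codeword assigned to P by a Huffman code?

Repeatedly merge the two smallest:
combine X(5), Q(8) → 13
combine 13, Y(14) → 27
combine 27, P(39) → 66
combine W(44), 66 → 110
combine 110, R(119) → 229
P sits 3 levels below the root, so its codeword is 3 bits.

3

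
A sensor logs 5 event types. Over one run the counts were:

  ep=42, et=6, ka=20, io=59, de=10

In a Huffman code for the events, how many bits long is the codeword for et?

4

Huffman merges, smallest pair first:
et(6) + de(10) → 16
16 + ka(20) → 36
36 + ep(42) → 78
io(59) + 78 → 137
The subtree containing et is merged 4 times, so code length = 4.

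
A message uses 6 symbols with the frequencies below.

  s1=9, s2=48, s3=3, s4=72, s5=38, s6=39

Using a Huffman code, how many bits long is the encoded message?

480

Greedily combine the two least-frequent nodes:
s3(3) + s1(9) → 12
12 + s5(38) → 50
s6(39) + s2(48) → 87
50 + s4(72) → 122
87 + 122 → 209
Total encoded bits = sum of merged weights = 12 + 50 + 87 + 122 + 209 = 480.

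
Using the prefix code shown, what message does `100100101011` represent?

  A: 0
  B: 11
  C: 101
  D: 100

DDCAB

Read left to right; each codeword is recognised as soon as it completes (prefix code):
  100→D | 100→D | 101→C | 0→A | 11→B
Decoded message: DDCAB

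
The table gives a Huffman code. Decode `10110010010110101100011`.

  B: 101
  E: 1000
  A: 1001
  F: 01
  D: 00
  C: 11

Read left to right; each codeword is recognised as soon as it completes (prefix code):
  101→B | 1001→A | 00→D | 101→B | 101→B | 01→F | 1000→E | 11→C
Decoded message: BADBBFEC

BADBBFEC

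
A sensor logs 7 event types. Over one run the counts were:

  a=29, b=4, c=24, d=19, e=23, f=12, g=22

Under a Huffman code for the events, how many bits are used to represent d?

3

Huffman merges, smallest pair first:
merge b(4) and f(12): 16
merge 16 and d(19): 35
merge g(22) and e(23): 45
merge c(24) and a(29): 53
merge 35 and 45: 80
merge 53 and 80: 133
d's leaf is at depth 3, giving a 3-bit codeword.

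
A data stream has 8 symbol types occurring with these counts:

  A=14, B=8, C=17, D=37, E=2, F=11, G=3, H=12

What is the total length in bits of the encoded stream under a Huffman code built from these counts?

276

Merge the two smallest weights repeatedly:
merge E(2) and G(3): 5
merge 5 and B(8): 13
merge F(11) and H(12): 23
merge 13 and A(14): 27
merge C(17) and 23: 40
merge 27 and D(37): 64
merge 40 and 64: 104
Total encoded bits = sum of merged weights = 5 + 13 + 23 + 27 + 40 + 64 + 104 = 276.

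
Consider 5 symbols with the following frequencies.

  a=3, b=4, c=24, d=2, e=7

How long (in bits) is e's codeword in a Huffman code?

Huffman merges, smallest pair first:
d(2) + a(3) → 5
b(4) + 5 → 9
e(7) + 9 → 16
16 + c(24) → 40
The subtree containing e is merged 2 times, so code length = 2.

2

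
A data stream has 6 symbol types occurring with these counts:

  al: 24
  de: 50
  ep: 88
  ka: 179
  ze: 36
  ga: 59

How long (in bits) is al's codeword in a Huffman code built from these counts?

4

Huffman merges, smallest pair first:
combine al(24), ze(36) → 60
combine de(50), ga(59) → 109
combine 60, ep(88) → 148
combine 109, 148 → 257
combine ka(179), 257 → 436
al's leaf is at depth 4, giving a 4-bit codeword.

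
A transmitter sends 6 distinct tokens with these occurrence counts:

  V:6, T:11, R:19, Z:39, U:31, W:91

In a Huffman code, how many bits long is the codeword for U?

3

Build the tree from the bottom:
combine V(6), T(11) → 17
combine 17, R(19) → 36
combine U(31), 36 → 67
combine Z(39), 67 → 106
combine W(91), 106 → 197
U sits 3 levels below the root, so its codeword is 3 bits.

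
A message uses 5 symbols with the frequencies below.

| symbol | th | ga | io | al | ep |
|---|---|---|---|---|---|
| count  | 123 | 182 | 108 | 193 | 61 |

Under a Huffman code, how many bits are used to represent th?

Huffman merges, smallest pair first:
merge ep(61) and io(108): 169
merge th(123) and 169: 292
merge ga(182) and al(193): 375
merge 292 and 375: 667
th's leaf is at depth 2, giving a 2-bit codeword.

2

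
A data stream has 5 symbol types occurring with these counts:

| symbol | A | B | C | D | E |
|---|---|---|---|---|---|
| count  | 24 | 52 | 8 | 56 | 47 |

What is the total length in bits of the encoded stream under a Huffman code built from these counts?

Merge the two smallest weights repeatedly:
C(8) + A(24) → 32
32 + E(47) → 79
B(52) + D(56) → 108
79 + 108 → 187
Each symbol's bit-cost is frequency × depth; summing gives 406 bits (equivalently 32 + 79 + 108 + 187).

406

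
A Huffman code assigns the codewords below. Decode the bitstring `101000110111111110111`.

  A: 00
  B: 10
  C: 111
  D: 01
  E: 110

Read left to right; each codeword is recognised as soon as it completes (prefix code):
  10→B | 10→B | 00→A | 110→E | 111→C | 111→C | 110→E | 111→C
Decoded message: BBAECCEC

BBAECCEC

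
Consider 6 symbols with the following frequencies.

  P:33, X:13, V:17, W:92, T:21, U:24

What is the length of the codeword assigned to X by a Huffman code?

4

Build the tree from the bottom:
merge X(13) and V(17): 30
merge T(21) and U(24): 45
merge 30 and P(33): 63
merge 45 and 63: 108
merge W(92) and 108: 200
X's leaf is at depth 4, giving a 4-bit codeword.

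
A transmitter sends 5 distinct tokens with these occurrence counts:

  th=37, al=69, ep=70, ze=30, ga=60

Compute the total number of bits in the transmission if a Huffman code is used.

Merge the two smallest weights repeatedly:
combine ze(30), th(37) → 67
combine ga(60), 67 → 127
combine al(69), ep(70) → 139
combine 127, 139 → 266
The encoded length is the sum of every internal node's weight: 67 + 127 + 139 + 266 = 599 bits.

599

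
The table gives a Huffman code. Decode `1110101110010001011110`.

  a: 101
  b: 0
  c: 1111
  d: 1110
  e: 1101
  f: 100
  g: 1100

dagfbad

Read left to right; each codeword is recognised as soon as it completes (prefix code):
  1110→d | 101→a | 1100→g | 100→f | 0→b | 101→a | 1110→d
Decoded message: dagfbad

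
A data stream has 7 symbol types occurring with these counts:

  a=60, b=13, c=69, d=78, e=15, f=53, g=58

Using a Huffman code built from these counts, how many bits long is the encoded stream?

Merge the two smallest weights repeatedly:
combine b(13), e(15) → 28
combine 28, f(53) → 81
combine g(58), a(60) → 118
combine c(69), d(78) → 147
combine 81, 118 → 199
combine 147, 199 → 346
Each symbol's bit-cost is frequency × depth; summing gives 919 bits (equivalently 28 + 81 + 118 + 147 + 199 + 346).

919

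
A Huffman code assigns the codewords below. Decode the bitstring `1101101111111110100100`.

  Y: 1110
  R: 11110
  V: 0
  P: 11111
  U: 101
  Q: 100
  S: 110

Read left to right; each codeword is recognised as soon as it completes (prefix code):
  110→S | 110→S | 11111→P | 11110→R | 100→Q | 100→Q
Decoded message: SSPRQQ

SSPRQQ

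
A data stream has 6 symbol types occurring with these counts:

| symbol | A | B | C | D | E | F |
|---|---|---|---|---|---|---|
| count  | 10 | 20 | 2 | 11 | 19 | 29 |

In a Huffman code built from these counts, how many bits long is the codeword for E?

2

Build the tree from the bottom:
C(2) + A(10) → 12
D(11) + 12 → 23
E(19) + B(20) → 39
23 + F(29) → 52
39 + 52 → 91
The subtree containing E is merged 2 times, so code length = 2.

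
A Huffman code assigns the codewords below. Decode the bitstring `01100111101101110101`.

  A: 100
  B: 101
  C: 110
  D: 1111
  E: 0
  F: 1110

ECEDECFB

Read left to right; each codeword is recognised as soon as it completes (prefix code):
  0→E | 110→C | 0→E | 1111→D | 0→E | 110→C | 1110→F | 101→B
Decoded message: ECEDECFB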